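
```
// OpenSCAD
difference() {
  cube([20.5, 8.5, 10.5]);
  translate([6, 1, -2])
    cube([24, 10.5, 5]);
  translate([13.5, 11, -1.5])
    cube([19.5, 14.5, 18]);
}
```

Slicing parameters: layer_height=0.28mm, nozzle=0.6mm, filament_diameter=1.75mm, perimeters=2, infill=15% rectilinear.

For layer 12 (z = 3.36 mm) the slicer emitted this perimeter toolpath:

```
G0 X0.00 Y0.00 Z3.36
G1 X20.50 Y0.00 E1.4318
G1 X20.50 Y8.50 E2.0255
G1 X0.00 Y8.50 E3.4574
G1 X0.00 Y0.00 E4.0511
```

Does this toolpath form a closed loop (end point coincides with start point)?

yes

Start point (G0): (0.00, 0.00). End point (last G1): the path returns to the start — closed.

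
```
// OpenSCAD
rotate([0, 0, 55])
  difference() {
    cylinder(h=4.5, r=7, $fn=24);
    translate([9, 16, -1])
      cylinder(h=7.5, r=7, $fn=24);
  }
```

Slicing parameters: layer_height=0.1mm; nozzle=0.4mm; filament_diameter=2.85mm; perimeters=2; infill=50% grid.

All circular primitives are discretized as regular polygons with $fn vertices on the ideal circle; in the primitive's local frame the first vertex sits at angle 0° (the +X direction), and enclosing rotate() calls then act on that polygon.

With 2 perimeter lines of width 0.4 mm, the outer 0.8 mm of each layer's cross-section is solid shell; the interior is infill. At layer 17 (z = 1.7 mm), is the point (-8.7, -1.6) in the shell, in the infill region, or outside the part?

At z = 1.7 mm: the r=7 cylinder gives a regular 24-gon of circumradius 7 (constant along its height); the r=7 cylinder at (9, 16) gives a regular 24-gon of circumradius 7 (constant along its height); Subtracting the remaining from the first: starting from the r=7 cylinder, the r=7 cylinder at (9, 16) misses the remaining region (no effect) — 1 connected region; (whole slice rotated 55° about Z — lengths, areas and connectivity unchanged). Overall, the cross-section is a single solid region. Undo the 55° rotation: the query point maps to (-6.301, 6.209) in the un-rotated model frame. The nearest boundary edge runs (-6.06, 3.50)→(-4.95, 4.95); distance from the point to it = 1.85 mm. The point is not inside any of the regions above, so it lies outside the cross-section (1.85 mm from the nearest boundary).

outside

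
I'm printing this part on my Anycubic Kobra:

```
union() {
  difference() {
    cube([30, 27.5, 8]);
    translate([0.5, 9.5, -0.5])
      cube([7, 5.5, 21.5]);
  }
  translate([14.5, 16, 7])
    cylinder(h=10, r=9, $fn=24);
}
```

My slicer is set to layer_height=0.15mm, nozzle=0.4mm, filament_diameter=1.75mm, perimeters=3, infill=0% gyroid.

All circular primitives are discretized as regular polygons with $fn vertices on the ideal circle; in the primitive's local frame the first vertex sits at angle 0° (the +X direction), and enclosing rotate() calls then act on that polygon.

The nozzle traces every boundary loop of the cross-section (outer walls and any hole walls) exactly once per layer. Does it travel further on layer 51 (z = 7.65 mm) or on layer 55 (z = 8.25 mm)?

Layer 51 (z = 7.65): the cube is present — its section is the full 30×27.5 rectangle (perimeter 115.00 mm); the cube at (0.5, 9.5) (footprint 7×5.5) is included at this height (perimeter 25.00 mm); Taking the first minus the rest: starting from the 30×27.5 cube, the 7×5.5 cube at (0.5, 9.5) lies wholly inside it (removes its full 38.50 mm² and its 25.00 mm outline becomes a hole wall) — boundary (outer + 1 inner loop) = 140.00 mm; the r=9 cylinder at (14.5, 16) contributes a regular 24-gon of circumradius 9 (perimeter = 2·24·9.000·sin(180°/24) = 56.39 mm); Merging all regions: the regions partially overlap (shared area 246.09 mm²), so the edge portions inside another operand are dropped and the merged outline is re-measured after clipping — boundary (outer + 1 inner loop) = 138.59 mm. So its perimeter = 138.59 mm. Layer 55 (z = 8.25): the cube is not intersected at this z (z outside [0, 8]); the 7×5.5 cube at (0.5, 9.5) contributes its full rectangle (perimeter 25.00 mm); After the difference (first − rest): the first operand is absent here, so nothing remains; the cylinder at (14.5, 16): section is a regular 24-gon, circumradius r=9 (perimeter = 2·24·9.000·sin(180°/24) = 56.39 mm); Taking the union: only the r=9 cylinder at (14.5, 16) is present, so the union is just that shape — boundary = 56.39 mm. So its perimeter = 56.39 mm. Layer 51 is larger (138.59 vs 56.39 mm).

layer 51 (z = 7.65 mm)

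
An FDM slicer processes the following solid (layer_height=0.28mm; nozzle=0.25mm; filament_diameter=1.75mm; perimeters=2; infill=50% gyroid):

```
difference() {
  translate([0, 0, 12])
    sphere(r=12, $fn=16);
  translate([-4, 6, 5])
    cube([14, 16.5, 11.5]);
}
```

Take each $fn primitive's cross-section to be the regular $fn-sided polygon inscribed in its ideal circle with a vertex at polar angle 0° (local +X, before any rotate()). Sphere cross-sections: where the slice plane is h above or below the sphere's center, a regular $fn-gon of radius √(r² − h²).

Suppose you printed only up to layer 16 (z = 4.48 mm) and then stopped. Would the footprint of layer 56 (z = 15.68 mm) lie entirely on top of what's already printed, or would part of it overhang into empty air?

part overhangs

Compare the two slices. At z = 4.48: the r=12 sphere contributes a regular 16-gon of circumradius √(12²−7.52²) = 9.351 (area = (16/2)·9.351²·sin(360°/16) = 267.72 mm²); the cube at (-4, 6) is not intersected at this z (z outside [5, 16.5]); Subtracting the remaining from the first: none of the subtracted shapes is present at this height, so the r=12 sphere is unchanged — area = 267.72 mm². At z = 15.68: the sphere: section is a regular 16-gon, circumradius = √(r²−h²) = √(12²−3.68²) = 11.422 (area = (16/2)·11.422²·sin(360°/16) = 399.39 mm²); the cube at (-4, 6) (footprint 14×16.5) is included at this height (area 231.00 mm²); After the difference (first − rest): starting from the r=12 sphere (399.39 mm²), the 14×16.5 cube at (-4, 6) partially overlaps it — only the 55.62 mm² overlap (of its 231.00 mm²) is removed, clipping the outline — area = 343.78 mm². Checking containment: at z = 15.68 the cross-section extends beyond the z = 4.48 cross-section by about 103.60 mm².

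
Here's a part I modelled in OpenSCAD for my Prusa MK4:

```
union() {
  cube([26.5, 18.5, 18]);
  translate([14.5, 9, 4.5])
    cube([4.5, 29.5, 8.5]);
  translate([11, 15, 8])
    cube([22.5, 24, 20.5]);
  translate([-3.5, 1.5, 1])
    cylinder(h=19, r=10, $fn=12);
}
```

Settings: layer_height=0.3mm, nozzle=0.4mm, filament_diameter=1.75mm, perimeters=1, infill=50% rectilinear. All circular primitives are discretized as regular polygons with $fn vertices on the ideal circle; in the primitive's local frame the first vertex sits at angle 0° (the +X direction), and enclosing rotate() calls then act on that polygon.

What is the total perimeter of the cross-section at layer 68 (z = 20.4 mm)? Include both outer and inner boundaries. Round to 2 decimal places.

93.00 mm

At z = 20.4 mm: the cube is absent (z outside [0, 18]); the cube at (14.5, 9) does not reach this height (z outside [4.5, 13]); the 22.5×24 cube at (11, 15) contributes its full rectangle (perimeter 93.00 mm); the cylinder at (-3.5, 1.5) is absent (z outside [1, 20]); Taking the union: only the 22.5×24 cube at (11, 15) is present, so the union is just that shape — boundary = 93.00 mm. Overall, the cross-section is a single solid region. Total boundary length (outer) = 93.00 mm.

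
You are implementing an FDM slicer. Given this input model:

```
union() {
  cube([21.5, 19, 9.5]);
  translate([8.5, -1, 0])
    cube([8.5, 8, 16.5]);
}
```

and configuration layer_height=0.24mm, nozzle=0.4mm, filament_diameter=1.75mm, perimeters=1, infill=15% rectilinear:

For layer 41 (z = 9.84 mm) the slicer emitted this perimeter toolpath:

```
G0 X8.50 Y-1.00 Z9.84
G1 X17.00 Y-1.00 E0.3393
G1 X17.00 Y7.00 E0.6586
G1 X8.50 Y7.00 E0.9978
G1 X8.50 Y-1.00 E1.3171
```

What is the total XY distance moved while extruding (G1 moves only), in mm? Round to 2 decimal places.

Sum the Euclidean lengths of each G1 segment: total = 33.00 mm.

33.00 mm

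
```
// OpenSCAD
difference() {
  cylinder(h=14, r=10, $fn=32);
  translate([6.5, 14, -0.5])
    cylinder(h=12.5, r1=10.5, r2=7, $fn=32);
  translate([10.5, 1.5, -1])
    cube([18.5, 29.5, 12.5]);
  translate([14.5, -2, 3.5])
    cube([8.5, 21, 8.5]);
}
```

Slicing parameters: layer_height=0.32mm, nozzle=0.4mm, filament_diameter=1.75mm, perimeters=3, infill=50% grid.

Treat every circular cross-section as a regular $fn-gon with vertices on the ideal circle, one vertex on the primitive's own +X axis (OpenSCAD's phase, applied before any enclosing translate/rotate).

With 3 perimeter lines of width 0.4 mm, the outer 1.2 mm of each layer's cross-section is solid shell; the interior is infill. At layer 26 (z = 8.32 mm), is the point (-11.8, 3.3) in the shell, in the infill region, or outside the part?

outside

At z = 8.32 mm: the r=10 cylinder gives a regular 32-gon of circumradius 10 (constant along its height); the cone at (6.5, 14) (r1=10.5→r2=7) has section circumradius 8.030 here — a regular 32-gon; the 18.5×29.5 cube at (10.5, 1.5) contributes its full rectangle; the 8.5×21 cube at (14.5, -2) contributes its full rectangle; Taking the first minus the rest: starting from the r=10 cylinder, the cone at (6.5, 14) partially overlaps it — only the 15.69 mm² overlap (of its 201.29 mm²) is removed, clipping the outline; the 18.5×29.5 cube at (10.5, 1.5) misses the remaining region (no effect); the 8.5×21 cube at (14.5, -2) misses the remaining region (no effect) — 1 connected region. Overall, the cross-section is a single solid region. The nearest boundary edge runs (-9.81, 1.95)→(-9.24, 3.83); distance from the point to it = 2.30 mm. The point is not inside any of the regions above, so it lies outside the cross-section (2.30 mm from the nearest boundary).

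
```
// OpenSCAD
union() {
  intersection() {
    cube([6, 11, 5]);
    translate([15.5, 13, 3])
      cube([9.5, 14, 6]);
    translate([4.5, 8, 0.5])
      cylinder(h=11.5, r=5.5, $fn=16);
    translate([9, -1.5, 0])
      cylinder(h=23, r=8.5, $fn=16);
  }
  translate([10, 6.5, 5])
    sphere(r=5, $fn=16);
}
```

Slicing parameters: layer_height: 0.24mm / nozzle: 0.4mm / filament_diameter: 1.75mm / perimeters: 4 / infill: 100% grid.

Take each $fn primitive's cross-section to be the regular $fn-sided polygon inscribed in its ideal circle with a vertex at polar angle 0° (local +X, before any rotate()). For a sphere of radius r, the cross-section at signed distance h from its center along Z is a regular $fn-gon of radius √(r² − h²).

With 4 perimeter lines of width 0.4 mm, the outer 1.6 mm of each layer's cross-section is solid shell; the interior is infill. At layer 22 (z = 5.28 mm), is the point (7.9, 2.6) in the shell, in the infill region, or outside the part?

shell

At z = 5.28 mm: the cube does not reach this height (z outside [0, 5]); the cube at (15.5, 13) (footprint 9.5×14) is included at this height; the cylinder at (4.5, 8): section is a regular 16-gon, circumradius r=5.5; the r=8.5 cylinder at (9, -1.5) gives a regular 16-gon of circumradius 8.5 (constant along its height); After intersecting: at least one operand is absent at this height, so nothing remains; the sphere at (10, 6.5): section is a regular 16-gon, circumradius = √(r²−h²) = √(5²−0.28²) = 4.992; Merging all regions: only the r=5 sphere at (10, 6.5) is present, so the union is just that shape — 1 connected region. Overall, the cross-section is a single solid region. The nearest boundary edge runs (6.47, 2.97)→(8.09, 1.89); distance from the point to it = 0.49 mm. The point is inside the cross-section, 0.49 mm from the nearest boundary — within the 1.6 mm shell band (4 × 0.4).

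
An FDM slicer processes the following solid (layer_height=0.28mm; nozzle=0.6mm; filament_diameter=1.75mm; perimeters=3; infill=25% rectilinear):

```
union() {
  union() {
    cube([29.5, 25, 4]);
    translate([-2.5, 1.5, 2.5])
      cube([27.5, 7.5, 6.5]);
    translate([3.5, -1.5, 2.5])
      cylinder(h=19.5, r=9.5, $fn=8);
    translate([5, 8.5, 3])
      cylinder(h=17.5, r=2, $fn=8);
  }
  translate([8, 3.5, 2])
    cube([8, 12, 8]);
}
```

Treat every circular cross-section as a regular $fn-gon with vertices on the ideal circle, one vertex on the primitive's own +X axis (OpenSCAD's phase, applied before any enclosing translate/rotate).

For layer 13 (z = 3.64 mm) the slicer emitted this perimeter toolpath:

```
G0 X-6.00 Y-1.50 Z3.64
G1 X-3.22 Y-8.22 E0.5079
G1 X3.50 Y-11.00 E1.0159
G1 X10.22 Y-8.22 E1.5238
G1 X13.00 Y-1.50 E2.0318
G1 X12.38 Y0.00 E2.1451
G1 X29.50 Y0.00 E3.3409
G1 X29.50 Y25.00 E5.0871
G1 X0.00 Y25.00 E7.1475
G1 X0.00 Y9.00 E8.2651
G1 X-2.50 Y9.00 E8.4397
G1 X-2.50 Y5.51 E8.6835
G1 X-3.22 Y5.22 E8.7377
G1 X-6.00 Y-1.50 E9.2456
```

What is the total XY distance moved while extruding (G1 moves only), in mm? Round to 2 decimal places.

Sum the Euclidean lengths of each G1 segment: total = 132.37 mm.

132.37 mm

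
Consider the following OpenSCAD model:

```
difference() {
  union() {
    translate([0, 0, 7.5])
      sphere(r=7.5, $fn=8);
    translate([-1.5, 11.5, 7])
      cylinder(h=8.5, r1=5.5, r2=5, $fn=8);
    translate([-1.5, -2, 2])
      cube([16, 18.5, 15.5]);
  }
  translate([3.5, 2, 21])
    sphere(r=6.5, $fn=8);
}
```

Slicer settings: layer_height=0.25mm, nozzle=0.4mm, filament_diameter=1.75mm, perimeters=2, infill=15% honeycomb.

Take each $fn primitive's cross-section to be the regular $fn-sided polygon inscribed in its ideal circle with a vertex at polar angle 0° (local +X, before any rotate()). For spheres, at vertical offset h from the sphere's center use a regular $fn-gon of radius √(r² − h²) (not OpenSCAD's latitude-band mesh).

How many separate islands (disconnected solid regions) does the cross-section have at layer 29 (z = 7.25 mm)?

1

At z = 7.25 mm: the r=7.5 sphere contributes a regular 8-gon of circumradius √(7.5²−0.25²) = 7.496; the cone at (-1.5, 11.5) (r1=5.5→r2=5) has section circumradius 5.485 here — a regular 8-gon; the 16×18.5 cube at (-1.5, -2) contributes its full rectangle; Taking the union: the regions partially overlap (shared area 110.38 mm²), so overlapping operands fuse into one piece — 1 connected region; the sphere at (3.5, 2) does not reach this height (|z−center|=13.750 > r=6.5); Subtracting the remaining from the first: none of the subtracted shapes is present at this height, so that combined region is unchanged — 1 connected region. Overall, the cross-section is a single solid region. Island count = 1.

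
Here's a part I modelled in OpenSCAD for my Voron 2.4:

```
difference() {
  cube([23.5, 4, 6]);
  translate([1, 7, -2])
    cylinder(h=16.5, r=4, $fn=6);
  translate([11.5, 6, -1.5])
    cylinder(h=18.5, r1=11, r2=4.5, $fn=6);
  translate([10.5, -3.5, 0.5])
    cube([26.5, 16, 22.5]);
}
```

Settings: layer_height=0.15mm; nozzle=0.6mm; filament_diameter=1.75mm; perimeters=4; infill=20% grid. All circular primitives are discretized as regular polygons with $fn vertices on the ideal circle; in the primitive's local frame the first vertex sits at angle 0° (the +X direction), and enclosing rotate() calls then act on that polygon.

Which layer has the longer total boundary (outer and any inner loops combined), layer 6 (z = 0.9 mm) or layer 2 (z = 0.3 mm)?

layer 2 (z = 0.3 mm)

Layer 6 (z = 0.9): the 23.5×4 cube contributes its full rectangle (perimeter 55.00 mm); the cylinder at (1, 7): section is a regular 6-gon, circumradius r=4 (perimeter = 2·6·4.000·sin(180°/6) = 24.00 mm); the cone at (11.5, 6): at t=0.130 of its height the radius interpolates to r₁+(r₂−r₁)t = 10.157, giving a regular 6-gon of that circumradius (perimeter = 2·6·10.157·sin(180°/6) = 60.94 mm); the 26.5×16 cube at (10.5, -3.5) contributes its full rectangle (perimeter 85.00 mm); Subtracting the remaining from the first: starting from the 23.5×4 cube, the r=4 cylinder at (1, 7) partially overlaps it — only the 1.45 mm² overlap (of its 41.57 mm²) is removed, clipping the outline; the cone at (11.5, 6) partially overlaps it — only the 62.55 mm² overlap (of its 268.02 mm²) is removed, clipping the outline; the 26.5×16 cube at (10.5, -3.5) partially overlaps it — only the 16.61 mm² overlap (of its 424.00 mm²) is removed, clipping the outline — boundary = 15.19 mm. So its perimeter = 15.19 mm. Layer 2 (z = 0.3): the 23.5×4 cube contributes its full rectangle (perimeter 55.00 mm); the r=4 cylinder at (1, 7) contributes a regular 6-gon of circumradius 4 (perimeter = 2·6·4.000·sin(180°/6) = 24.00 mm); the cone at (11.5, 6) (r1=11→r2=4.5) has section circumradius 10.368 here — a regular 6-gon (perimeter = 2·6·10.368·sin(180°/6) = 62.21 mm); the cube at (10.5, -3.5) is not intersected at this z (z outside [0.5, 23]); After the difference (first − rest): starting from the 23.5×4 cube, the r=4 cylinder at (1, 7) partially overlaps it — only the 1.45 mm² overlap (of its 41.57 mm²) is removed, clipping the outline; the cone at (11.5, 6) partially overlaps it — only the 64.13 mm² overlap (of its 279.26 mm²) is removed, clipping the outline — boundary = 31.27 mm. So its perimeter = 31.27 mm. Layer 2 is larger (31.27 vs 15.19 mm).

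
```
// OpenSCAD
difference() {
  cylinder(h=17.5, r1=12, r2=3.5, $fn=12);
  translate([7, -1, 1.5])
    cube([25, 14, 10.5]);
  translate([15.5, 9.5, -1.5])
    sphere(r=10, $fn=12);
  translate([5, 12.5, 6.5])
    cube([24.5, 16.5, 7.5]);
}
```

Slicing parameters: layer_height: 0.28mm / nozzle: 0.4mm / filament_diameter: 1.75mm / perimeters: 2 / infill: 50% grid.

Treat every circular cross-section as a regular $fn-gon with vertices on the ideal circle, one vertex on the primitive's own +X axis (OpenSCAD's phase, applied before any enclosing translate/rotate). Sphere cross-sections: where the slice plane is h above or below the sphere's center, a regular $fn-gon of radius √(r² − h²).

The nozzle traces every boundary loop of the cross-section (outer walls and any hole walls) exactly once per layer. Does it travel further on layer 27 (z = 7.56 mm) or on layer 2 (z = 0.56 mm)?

layer 2 (z = 0.56 mm)

Layer 27 (z = 7.56): the cone contributes a regular 12-gon of circumradius 8.328 (interpolated between r1=12 and r2=3.5 at t=0.432) (perimeter = 2·12·8.328·sin(180°/12) = 51.73 mm); the cube at (7, -1) (footprint 25×14) is included at this height (perimeter 78.00 mm); the sphere at (15.5, 9.5): section is a regular 12-gon, circumradius = √(r²−h²) = √(10²−9.06²) = 4.233 (perimeter = 2·12·4.233·sin(180°/12) = 26.29 mm); the cube at (5, 12.5) is present — its section is the full 24.5×16.5 rectangle (perimeter 82.00 mm); Taking the first minus the rest: starting from the cone, the 25×14 cube at (7, -1) partially overlaps it — only the 4.42 mm² overlap (of its 350.00 mm²) is removed, clipping the outline; the r=10 sphere at (15.5, 9.5) misses the remaining region (no effect); the 24.5×16.5 cube at (5, 12.5) misses the remaining region (no effect) — boundary = 52.52 mm. So its perimeter = 52.52 mm. Layer 2 (z = 0.56): the cone: at t=0.032 of its height the radius interpolates to r₁+(r₂−r₁)t = 11.728, giving a regular 12-gon of that circumradius (perimeter = 2·12·11.728·sin(180°/12) = 72.85 mm); the cube at (7, -1) is absent (z outside [1.5, 12]); the sphere at (15.5, 9.5): section is a regular 12-gon, circumradius = √(r²−h²) = √(10²−2.06²) = 9.786 (perimeter = 2·12·9.786·sin(180°/12) = 60.78 mm); the cube at (5, 12.5) is not intersected at this z (z outside [6.5, 14]); After the difference (first − rest): starting from the cone, the r=10 sphere at (15.5, 9.5) partially overlaps it — only the 20.21 mm² overlap (of its 287.27 mm²) is removed, clipping the outline — boundary = 73.28 mm. So its perimeter = 73.28 mm. Layer 2 is larger (73.28 vs 52.52 mm).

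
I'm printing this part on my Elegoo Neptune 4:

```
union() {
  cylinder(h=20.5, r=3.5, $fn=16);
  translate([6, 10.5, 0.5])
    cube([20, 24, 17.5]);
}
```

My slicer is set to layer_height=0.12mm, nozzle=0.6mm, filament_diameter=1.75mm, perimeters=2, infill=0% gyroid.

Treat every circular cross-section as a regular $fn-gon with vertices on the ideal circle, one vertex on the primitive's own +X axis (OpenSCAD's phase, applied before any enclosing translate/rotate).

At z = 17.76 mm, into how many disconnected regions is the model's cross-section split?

2

At z = 17.76 mm: the r=3.5 cylinder contributes a regular 16-gon of circumradius 3.5; the 20×24 cube at (6, 10.5) contributes its full rectangle; Taking the union: the 2 present regions are separate (no shared area or edge), so areas and boundary lengths simply add and each stays a separate island — 2 connected regions. The result has 2 disconnected regions.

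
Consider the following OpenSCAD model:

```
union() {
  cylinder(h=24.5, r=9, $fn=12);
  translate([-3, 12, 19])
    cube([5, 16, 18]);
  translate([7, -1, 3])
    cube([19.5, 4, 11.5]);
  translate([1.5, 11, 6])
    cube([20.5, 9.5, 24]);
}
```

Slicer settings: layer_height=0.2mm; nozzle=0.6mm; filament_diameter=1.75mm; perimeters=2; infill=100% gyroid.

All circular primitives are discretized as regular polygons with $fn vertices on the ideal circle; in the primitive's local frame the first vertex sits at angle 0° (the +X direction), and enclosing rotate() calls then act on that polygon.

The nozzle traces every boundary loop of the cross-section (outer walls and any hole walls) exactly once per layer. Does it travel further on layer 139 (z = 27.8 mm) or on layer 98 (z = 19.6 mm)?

layer 98 (z = 19.6 mm)

Layer 139 (z = 27.8): the cylinder is absent (z outside [0, 24.5]); the cube at (-3, 12) is present — its section is the full 5×16 rectangle (perimeter 42.00 mm); the cube at (7, -1) does not reach this height (z outside [3, 14.5]); the cube at (1.5, 11) (footprint 20.5×9.5) is included at this height (perimeter 60.00 mm); Taking the union: the regions partially overlap (shared area 4.25 mm²), so the edge portions inside another operand are dropped and the merged outline is re-measured after clipping — boundary = 84.00 mm. So its perimeter = 84.00 mm. Layer 98 (z = 19.6): the cylinder: section is a regular 12-gon, circumradius r=9 (perimeter = 2·12·9.000·sin(180°/12) = 55.90 mm); the cube at (-3, 12) is present — its section is the full 5×16 rectangle (perimeter 42.00 mm); the cube at (7, -1) does not reach this height (z outside [3, 14.5]); the cube at (1.5, 11) (footprint 20.5×9.5) is included at this height (perimeter 60.00 mm); Combining (union): the regions partially overlap (shared area 4.25 mm²), so the edge portions inside another operand are dropped and the merged outline is re-measured after clipping — boundary = 139.90 mm. So its perimeter = 139.90 mm. Layer 98 is larger (139.90 vs 84.00 mm).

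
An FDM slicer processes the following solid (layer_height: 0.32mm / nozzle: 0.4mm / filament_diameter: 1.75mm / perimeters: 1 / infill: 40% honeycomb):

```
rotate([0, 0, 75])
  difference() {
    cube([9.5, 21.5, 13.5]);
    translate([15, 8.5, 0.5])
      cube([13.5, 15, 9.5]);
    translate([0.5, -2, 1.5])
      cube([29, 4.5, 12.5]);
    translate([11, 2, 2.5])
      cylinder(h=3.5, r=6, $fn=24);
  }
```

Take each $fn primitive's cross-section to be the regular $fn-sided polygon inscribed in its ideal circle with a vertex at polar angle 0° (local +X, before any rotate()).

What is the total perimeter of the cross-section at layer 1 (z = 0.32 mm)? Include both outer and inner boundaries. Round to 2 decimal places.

62.00 mm

At z = 0.32 mm: the cube (footprint 9.5×21.5) is included at this height (perimeter 62.00 mm); the cube at (15, 8.5) is not intersected at this z (z outside [0.5, 10]); the cube at (0.5, -2) is absent (z outside [1.5, 14]); the cylinder at (11, 2) is absent (z outside [2.5, 6]); Taking the first minus the rest: none of the subtracted shapes is present at this height, so the 9.5×21.5 cube is unchanged — boundary = 62.00 mm; (rotated 75° about Z; rotation is an isometry so areas/perimeters/island counts are preserved). Overall, the cross-section is a single solid region. Total boundary length (outer) = 62.00 mm.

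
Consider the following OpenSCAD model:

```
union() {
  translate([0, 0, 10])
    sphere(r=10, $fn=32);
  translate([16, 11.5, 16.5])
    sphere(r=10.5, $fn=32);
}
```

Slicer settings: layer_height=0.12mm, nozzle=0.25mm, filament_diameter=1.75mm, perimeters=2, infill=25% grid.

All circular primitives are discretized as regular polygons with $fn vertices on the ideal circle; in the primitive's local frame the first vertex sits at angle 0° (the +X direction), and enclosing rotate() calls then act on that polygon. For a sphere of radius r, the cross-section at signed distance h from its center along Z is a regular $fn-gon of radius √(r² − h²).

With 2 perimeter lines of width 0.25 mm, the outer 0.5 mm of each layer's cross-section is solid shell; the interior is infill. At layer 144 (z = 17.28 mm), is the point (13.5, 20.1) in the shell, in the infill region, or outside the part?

infill

At z = 17.28 mm: the r=10 sphere slices to a regular 32-gon of circumradius 6.856 (√(r²−h²) with h=7.28 from center); the r=10.5 sphere at (16, 11.5) slices to a regular 32-gon of circumradius 10.471 (√(r²−h²) with h=0.78 from center); Taking the union: the 2 present regions are separate (no shared area or edge), so areas and boundary lengths simply add and each stays a separate island — 2 connected regions. Overall, the cross-section has 2 separate islands. The nearest boundary edge runs (11.99, 21.17)→(13.96, 21.77); distance from the point to it = 1.47 mm. (Shell/infill is judged within the island containing the point — the largest one.) The point is inside the cross-section and 1.47 mm from the nearest boundary — more than the 0.5 mm shell width (2 × 0.25), so it's in the infill interior.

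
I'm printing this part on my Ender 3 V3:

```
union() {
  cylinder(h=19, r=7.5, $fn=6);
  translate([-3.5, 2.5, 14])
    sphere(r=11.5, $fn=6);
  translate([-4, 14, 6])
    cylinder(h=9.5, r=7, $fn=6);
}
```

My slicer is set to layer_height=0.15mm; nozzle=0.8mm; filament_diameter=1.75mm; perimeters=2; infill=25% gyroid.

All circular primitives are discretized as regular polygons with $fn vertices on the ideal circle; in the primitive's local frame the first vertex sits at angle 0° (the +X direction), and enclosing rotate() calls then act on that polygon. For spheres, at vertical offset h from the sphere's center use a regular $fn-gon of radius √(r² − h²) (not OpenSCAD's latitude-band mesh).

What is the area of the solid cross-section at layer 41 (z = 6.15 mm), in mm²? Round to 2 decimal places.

341.26 mm²

At z = 6.15 mm: the cylinder: section is a regular 6-gon, circumradius r=7.5 (area = (6/2)·7.500²·sin(360°/6) = 146.14 mm²); the r=11.5 sphere at (-3.5, 2.5) slices to a regular 6-gon of circumradius 8.404 (√(r²−h²) with h=7.85 from center) (area = (6/2)·8.404²·sin(360°/6) = 183.50 mm²); the cylinder at (-4, 14): section is a regular 6-gon, circumradius r=7 (area = (6/2)·7.000²·sin(360°/6) = 127.31 mm²); Taking the union: the regions partially overlap — summed areas 456.94 mm² minus the doubly-counted overlap 115.68 mm² gives 341.26 mm² — area = 341.26 mm². Overall, the cross-section is a single solid region. Net area = 341.26 mm².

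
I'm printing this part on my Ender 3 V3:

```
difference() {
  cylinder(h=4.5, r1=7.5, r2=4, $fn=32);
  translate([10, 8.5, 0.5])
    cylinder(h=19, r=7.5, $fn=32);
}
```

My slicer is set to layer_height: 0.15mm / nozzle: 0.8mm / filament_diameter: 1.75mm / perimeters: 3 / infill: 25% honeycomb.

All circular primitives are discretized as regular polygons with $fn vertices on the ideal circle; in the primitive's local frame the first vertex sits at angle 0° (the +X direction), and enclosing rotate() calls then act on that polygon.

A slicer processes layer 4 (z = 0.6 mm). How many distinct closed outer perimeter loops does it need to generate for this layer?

At z = 0.6 mm: the cone contributes a regular 32-gon of circumradius 7.033 (interpolated between r1=7.5 and r2=4 at t=0.133); the r=7.5 cylinder at (10, 8.5) contributes a regular 32-gon of circumradius 7.5; Taking the first minus the rest: starting from the cone, the r=7.5 cylinder at (10, 8.5) partially overlaps it — only the 5.61 mm² overlap (of its 175.58 mm²) is removed, clipping the outline — 1 connected region. The result has 1 disconnected region.

1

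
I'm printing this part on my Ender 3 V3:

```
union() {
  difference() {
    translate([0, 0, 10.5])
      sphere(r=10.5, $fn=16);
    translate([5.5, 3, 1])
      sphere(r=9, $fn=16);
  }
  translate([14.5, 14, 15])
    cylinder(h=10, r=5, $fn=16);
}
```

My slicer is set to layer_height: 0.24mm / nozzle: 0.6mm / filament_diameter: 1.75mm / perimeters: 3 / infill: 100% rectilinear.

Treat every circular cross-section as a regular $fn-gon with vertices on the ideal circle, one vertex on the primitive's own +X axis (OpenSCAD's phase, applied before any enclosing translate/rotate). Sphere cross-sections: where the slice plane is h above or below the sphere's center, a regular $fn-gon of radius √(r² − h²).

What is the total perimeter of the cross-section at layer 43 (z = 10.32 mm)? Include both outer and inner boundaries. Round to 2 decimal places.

At z = 10.32 mm: the sphere: section is a regular 16-gon, circumradius = √(r²−h²) = √(10.5²−0.18²) = 10.498 (perimeter = 2·16·10.498·sin(180°/16) = 65.54 mm); the sphere at (5.5, 3) does not reach this height (|z−center|=9.320 > r=9); Subtracting the remaining from the first: none of the subtracted shapes is present at this height, so the r=10.5 sphere is unchanged — boundary = 65.54 mm; the cylinder at (14.5, 14) does not reach this height (z outside [15, 25]); Merging all regions: only that combined region is present, so the union is just that shape — boundary = 65.54 mm. Overall, the cross-section is a single solid region. Total boundary length (outer) = 65.54 mm.

65.54 mm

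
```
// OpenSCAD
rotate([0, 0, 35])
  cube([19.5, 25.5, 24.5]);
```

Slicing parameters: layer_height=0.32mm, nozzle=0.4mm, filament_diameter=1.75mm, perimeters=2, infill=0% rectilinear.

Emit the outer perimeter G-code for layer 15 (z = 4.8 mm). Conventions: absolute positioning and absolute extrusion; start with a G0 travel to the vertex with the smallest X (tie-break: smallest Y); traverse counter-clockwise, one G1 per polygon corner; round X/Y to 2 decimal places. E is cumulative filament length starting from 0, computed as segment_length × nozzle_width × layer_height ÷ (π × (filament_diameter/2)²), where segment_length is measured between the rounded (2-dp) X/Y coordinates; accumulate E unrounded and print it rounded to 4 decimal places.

At z = 4.8 mm: the 19.5×25.5 cube contributes its full rectangle; (whole slice rotated 35° about Z — lengths, areas and connectivity unchanged). The outline is a single polygon with 4 vertices. Extrusion per mm of travel: 0.4 × 0.32 / (π × 0.875²) = 0.053216. Accumulating E over each segment gives final E = 4.7894.

G0 X-14.63 Y20.89 Z4.80
G1 X0.00 Y0.00 E1.3572
G1 X15.97 Y11.18 E2.3946
G1 X1.35 Y32.07 E3.7515
G1 X-14.63 Y20.89 E4.7894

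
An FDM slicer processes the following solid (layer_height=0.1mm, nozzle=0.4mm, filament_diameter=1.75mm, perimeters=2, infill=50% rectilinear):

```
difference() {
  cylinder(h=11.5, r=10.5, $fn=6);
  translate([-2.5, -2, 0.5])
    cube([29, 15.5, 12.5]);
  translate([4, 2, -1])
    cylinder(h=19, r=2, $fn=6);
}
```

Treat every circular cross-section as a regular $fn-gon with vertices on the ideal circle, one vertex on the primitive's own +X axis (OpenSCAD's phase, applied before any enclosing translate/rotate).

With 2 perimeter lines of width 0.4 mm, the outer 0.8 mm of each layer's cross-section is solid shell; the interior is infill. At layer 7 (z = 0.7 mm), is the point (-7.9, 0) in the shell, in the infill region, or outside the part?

At z = 0.7 mm: the r=10.5 cylinder contributes a regular 6-gon of circumradius 10.5; the cube at (-2.5, -2) is present — its section is the full 29×15.5 rectangle; the r=2 cylinder at (4, 2) gives a regular 6-gon of circumradius 2 (constant along its height); After the difference (first − rest): starting from the r=10.5 cylinder, the 29×15.5 cube at (-2.5, -2) partially overlaps it — only the 119.19 mm² overlap (of its 449.50 mm²) is removed, clipping the outline; the r=2 cylinder at (4, 2) misses the remaining region (no effect) — 1 connected region. Overall, the cross-section is a single solid region. The nearest boundary edge runs (-5.25, -9.09)→(-10.50, 0.00); distance from the point to it = 2.25 mm. The point is inside the cross-section and 2.25 mm from the nearest boundary — more than the 0.8 mm shell width (2 × 0.4), so it's in the infill interior.

infill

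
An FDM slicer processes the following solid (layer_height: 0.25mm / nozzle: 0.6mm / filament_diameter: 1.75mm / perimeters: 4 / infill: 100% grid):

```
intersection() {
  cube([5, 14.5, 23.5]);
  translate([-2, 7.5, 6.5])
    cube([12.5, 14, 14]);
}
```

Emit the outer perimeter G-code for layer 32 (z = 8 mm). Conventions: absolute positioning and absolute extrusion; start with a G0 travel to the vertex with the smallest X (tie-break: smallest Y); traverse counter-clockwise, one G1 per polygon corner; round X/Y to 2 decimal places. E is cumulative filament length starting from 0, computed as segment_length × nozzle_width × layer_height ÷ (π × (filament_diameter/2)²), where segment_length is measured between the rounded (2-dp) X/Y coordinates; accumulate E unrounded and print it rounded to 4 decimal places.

G0 X0.00 Y7.50 Z8.00
G1 X5.00 Y7.50 E0.3118
G1 X5.00 Y14.50 E0.7484
G1 X0.00 Y14.50 E1.0602
G1 X0.00 Y7.50 E1.4967

At z = 8 mm: the 5×14.5 cube contributes its full rectangle; the cube at (-2, 7.5) (footprint 12.5×14) is included at this height; After intersecting: the 12.5×14 cube at (-2, 7.5) partially overlaps the 5×14.5 cube; clipping to the common part keeps 35.00 mm² — 1 connected region. The outline is a single polygon with 4 vertices. Extrusion per mm of travel: 0.6 × 0.25 / (π × 0.875²) = 0.062363. Accumulating E over each segment gives final E = 1.4967.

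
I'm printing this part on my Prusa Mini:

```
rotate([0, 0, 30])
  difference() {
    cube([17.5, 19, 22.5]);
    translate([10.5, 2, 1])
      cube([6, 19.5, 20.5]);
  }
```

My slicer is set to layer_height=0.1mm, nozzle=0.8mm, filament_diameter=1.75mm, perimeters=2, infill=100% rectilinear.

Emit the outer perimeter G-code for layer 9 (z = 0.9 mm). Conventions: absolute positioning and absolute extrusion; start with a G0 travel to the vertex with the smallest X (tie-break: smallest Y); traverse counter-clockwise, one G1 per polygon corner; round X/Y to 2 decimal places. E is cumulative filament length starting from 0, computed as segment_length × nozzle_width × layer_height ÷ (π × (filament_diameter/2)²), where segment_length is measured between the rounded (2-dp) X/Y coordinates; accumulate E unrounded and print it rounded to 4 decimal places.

G0 X-9.50 Y16.45 Z0.90
G1 X0.00 Y0.00 E0.6318
G1 X15.16 Y8.75 E1.2140
G1 X5.66 Y25.20 E1.8458
G1 X-9.50 Y16.45 E2.4280

At z = 0.9 mm: the cube (footprint 17.5×19) is included at this height; the cube at (10.5, 2) is not intersected at this z (z outside [1, 21.5]); Taking the first minus the rest: none of the subtracted shapes is present at this height, so the 17.5×19 cube is unchanged — 1 connected region; (rotated 30° about Z; rotation is an isometry so areas/perimeters/island counts are preserved). The outline is a single polygon with 4 vertices. Extrusion per mm of travel: 0.8 × 0.1 / (π × 0.875²) = 0.033260. Accumulating E over each segment gives final E = 2.4280.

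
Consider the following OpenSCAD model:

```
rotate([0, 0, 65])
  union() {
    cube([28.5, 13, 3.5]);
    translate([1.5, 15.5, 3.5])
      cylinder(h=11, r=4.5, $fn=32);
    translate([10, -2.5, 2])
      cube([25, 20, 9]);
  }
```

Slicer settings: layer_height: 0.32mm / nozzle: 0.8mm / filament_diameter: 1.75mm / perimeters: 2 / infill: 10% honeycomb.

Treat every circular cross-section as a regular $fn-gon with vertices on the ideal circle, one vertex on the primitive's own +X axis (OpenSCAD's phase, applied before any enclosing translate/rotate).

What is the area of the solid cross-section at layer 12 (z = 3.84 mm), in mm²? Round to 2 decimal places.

At z = 3.84 mm: the cube is not intersected at this z (z outside [0, 3.5]); the cylinder at (1.5, 15.5): section is a regular 32-gon, circumradius r=4.5 (area = (32/2)·4.500²·sin(360°/32) = 63.21 mm²); the cube at (10, -2.5) is present — its section is the full 25×20 rectangle (area 500.00 mm²); Taking the union: the 2 present regions are separate (no shared area or edge), so areas and boundary lengths simply add and each stays a separate island — area = 563.21 mm²; (rotated 65° about Z; rotation is an isometry so areas/perimeters/island counts are preserved). Overall, the cross-section has 2 separate islands. Net area = 563.21 mm².

563.21 mm²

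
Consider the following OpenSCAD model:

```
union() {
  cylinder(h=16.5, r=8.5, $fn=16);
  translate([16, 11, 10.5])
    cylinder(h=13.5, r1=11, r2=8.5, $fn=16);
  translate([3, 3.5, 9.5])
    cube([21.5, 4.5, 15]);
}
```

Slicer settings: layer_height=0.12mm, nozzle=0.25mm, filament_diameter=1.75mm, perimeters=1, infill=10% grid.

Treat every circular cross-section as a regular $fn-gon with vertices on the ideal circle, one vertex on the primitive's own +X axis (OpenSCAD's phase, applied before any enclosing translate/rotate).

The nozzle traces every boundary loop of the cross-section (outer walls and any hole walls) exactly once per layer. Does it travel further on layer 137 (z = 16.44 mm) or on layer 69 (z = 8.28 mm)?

layer 137 (z = 16.44 mm)

Layer 137 (z = 16.44): the r=8.5 cylinder contributes a regular 16-gon of circumradius 8.5 (perimeter = 2·16·8.500·sin(180°/16) = 53.06 mm); the cone at (16, 11) contributes a regular 16-gon of circumradius 9.900 (interpolated between r1=11 and r2=8.5 at t=0.440) (perimeter = 2·16·9.900·sin(180°/16) = 61.80 mm); the cube at (3, 3.5) (footprint 21.5×4.5) is included at this height (perimeter 52.00 mm); Combining (union): the regions partially overlap (shared area 84.82 mm²), so the edge portions inside another operand are dropped and the merged outline is re-measured after clipping — boundary = 109.96 mm. So its perimeter = 109.96 mm. Layer 69 (z = 8.28): the r=8.5 cylinder contributes a regular 16-gon of circumradius 8.5 (perimeter = 2·16·8.500·sin(180°/16) = 53.06 mm); the cone at (16, 11) is absent (z outside [10.5, 24]); the cube at (3, 3.5) does not reach this height (z outside [9.5, 24.5]); Combining (union): only the r=8.5 cylinder is present, so the union is just that shape — boundary = 53.06 mm. So its perimeter = 53.06 mm. Layer 137 is larger (109.96 vs 53.06 mm).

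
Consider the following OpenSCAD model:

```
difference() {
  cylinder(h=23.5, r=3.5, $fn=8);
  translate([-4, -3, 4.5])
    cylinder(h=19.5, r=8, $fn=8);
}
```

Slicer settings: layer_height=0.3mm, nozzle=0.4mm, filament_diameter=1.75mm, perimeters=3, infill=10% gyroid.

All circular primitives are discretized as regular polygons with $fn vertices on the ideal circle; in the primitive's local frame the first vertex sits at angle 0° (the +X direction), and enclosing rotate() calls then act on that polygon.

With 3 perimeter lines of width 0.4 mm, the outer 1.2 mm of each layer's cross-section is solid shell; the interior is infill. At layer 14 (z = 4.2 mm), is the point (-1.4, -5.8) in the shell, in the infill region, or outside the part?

At z = 4.2 mm: the r=3.5 cylinder gives a regular 8-gon of circumradius 3.5 (constant along its height); the cylinder at (-4, -3) does not reach this height (z outside [4.5, 24]); After the difference (first − rest): none of the subtracted shapes is present at this height, so the r=3.5 cylinder is unchanged — 1 connected region. Overall, the cross-section is a single solid region. The nearest boundary edge runs (-2.47, -2.47)→(-0.00, -3.50); distance from the point to it = 2.66 mm. The point is not inside any of the regions above, so it lies outside the cross-section (2.66 mm from the nearest boundary).

outside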